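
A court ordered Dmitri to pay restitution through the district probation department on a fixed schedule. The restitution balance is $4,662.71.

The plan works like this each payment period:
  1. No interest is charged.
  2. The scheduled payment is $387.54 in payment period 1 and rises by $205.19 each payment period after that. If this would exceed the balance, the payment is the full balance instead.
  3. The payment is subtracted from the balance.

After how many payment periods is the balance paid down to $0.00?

Payment period 1: opening $4,662.71; payment $387.54; balance $4,275.17
Payment period 2: opening $4,275.17; payment $592.73; balance $3,682.44
Payment period 3: opening $3,682.44; payment $797.92; balance $2,884.52
Payment period 4: opening $2,884.52; payment $1,003.11; balance $1,881.41
Payment period 5: opening $1,881.41; payment $1,208.30; balance $673.11
Payment period 6: opening $673.11; payment $673.11; balance $0.00
Balance reaches $0.00 in payment period 6.

6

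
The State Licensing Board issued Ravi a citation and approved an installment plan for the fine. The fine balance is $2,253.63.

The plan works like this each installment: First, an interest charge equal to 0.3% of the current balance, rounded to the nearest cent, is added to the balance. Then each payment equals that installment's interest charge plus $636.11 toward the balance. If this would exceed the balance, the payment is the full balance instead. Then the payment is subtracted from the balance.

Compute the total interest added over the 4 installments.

Installment 1: opening $2,253.63; interest $6.76 → $2,260.39; payment $642.87; balance $1,617.52
Installment 2: opening $1,617.52; interest $4.85 → $1,622.37; payment $640.96; balance $981.41
Installment 3: opening $981.41; interest $2.94 → $984.35; payment $639.05; balance $345.30
Installment 4: opening $345.30; interest $1.04 → $346.34; payment $346.34; balance $0.00
Total interest: $6.76 + $4.85 + $2.94 + $1.04 = $15.59

$15.59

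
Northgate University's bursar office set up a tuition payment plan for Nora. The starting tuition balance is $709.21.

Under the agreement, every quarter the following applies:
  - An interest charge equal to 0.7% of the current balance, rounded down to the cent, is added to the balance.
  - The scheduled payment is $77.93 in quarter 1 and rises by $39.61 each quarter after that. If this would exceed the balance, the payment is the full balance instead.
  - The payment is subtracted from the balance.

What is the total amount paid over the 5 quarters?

Quarter 1: opening $709.21; interest $4.96 → $714.17; payment $77.93; balance $636.24
Quarter 2: opening $636.24; interest $4.45 → $640.69; payment $117.54; balance $523.15
Quarter 3: opening $523.15; interest $3.66 → $526.81; payment $157.15; balance $369.66
Quarter 4: opening $369.66; interest $2.58 → $372.24; payment $196.76; balance $175.48
Quarter 5: opening $175.48; interest $1.22 → $176.70; payment $176.70; balance $0.00
Total paid: $726.08

$726.08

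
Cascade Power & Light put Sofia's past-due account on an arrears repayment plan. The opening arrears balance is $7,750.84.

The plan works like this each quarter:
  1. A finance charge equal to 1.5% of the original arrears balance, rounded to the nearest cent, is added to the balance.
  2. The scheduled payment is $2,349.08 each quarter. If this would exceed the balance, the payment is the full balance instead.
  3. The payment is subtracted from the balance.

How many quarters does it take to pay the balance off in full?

# | Opening | Interest | Payment | End bal
1 | $7,750.84 | $116.26 | $2,349.08 | $5,518.02
2 | $5,518.02 | $116.26 | $2,349.08 | $3,285.20
3 | $3,285.20 | $116.26 | $2,349.08 | $1,052.38
4 | $1,052.38 | $116.26 | $1,168.64 | $0.00
Balance reaches $0.00 in quarter 4.

4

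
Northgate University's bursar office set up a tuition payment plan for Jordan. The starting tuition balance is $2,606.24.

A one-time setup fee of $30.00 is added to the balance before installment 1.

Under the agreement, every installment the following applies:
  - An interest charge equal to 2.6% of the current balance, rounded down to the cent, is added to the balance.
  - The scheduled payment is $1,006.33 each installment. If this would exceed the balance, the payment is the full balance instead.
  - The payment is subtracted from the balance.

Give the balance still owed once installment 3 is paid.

Installment 1: $2,636.24 +$68.54 interest = $2,704.78; pay $1,006.33 → $1,698.45
Installment 2: $1,698.45 +$44.15 interest = $1,742.60; pay $1,006.33 → $736.27
Installment 3: $736.27 +$19.14 interest = $755.41; pay $755.41 → $0.00

$0.00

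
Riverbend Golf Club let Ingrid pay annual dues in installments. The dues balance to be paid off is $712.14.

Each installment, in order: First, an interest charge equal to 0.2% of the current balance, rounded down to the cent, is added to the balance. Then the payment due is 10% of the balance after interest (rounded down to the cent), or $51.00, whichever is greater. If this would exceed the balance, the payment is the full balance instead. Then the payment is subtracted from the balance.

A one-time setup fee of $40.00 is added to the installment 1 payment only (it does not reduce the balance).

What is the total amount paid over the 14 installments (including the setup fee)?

# | Opening | Interest | Payment | Fee | End bal
1 | $712.14 | $1.42 | $71.35 | $40.00 | $642.21
2 | $642.21 | $1.28 | $64.34 | — | $579.15
3 | $579.15 | $1.15 | $58.03 | — | $522.27
4 | $522.27 | $1.04 | $52.33 | — | $470.98
5 | $470.98 | $0.94 | $51.00 | — | $420.92
6 | $420.92 | $0.84 | $51.00 | — | $370.76
7 | $370.76 | $0.74 | $51.00 | — | $320.50
8 | $320.50 | $0.64 | $51.00 | — | $270.14
9 | $270.14 | $0.54 | $51.00 | — | $219.68
10 | $219.68 | $0.43 | $51.00 | — | $169.11
11 | $169.11 | $0.33 | $51.00 | — | $118.44
12 | $118.44 | $0.23 | $51.00 | — | $67.67
13 | $67.67 | $0.13 | $51.00 | — | $16.80
14 | $16.80 | $0.03 | $16.83 | — | $0.00
Total paid: $761.88

$761.88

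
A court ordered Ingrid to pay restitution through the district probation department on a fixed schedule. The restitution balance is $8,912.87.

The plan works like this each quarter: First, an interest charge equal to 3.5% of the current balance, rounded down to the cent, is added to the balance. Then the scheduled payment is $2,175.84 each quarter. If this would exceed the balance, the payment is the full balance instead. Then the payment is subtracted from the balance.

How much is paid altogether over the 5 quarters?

$9,797.01

# | Opening | Interest | Payment | End bal
1 | $8,912.87 | $311.95 | $2,175.84 | $7,048.98
2 | $7,048.98 | $246.71 | $2,175.84 | $5,119.85
3 | $5,119.85 | $179.19 | $2,175.84 | $3,123.20
4 | $3,123.20 | $109.31 | $2,175.84 | $1,056.67
5 | $1,056.67 | $36.98 | $1,093.65 | $0.00
Total paid: $9,797.01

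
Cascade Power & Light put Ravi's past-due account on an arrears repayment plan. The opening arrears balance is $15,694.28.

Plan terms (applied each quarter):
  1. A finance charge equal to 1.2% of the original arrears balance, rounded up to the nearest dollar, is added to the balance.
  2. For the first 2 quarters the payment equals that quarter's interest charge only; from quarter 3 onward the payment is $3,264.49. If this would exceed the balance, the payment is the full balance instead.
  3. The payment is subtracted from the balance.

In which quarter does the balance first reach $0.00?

# | Opening | Interest | Payment | End bal
1 | $15,694.28 | $189.00 | $189.00 | $15,694.28
2 | $15,694.28 | $189.00 | $189.00 | $15,694.28
3 | $15,694.28 | $189.00 | $3,264.49 | $12,618.79
4 | $12,618.79 | $189.00 | $3,264.49 | $9,543.30
5 | $9,543.30 | $189.00 | $3,264.49 | $6,467.81
6 | $6,467.81 | $189.00 | $3,264.49 | $3,392.32
7 | $3,392.32 | $189.00 | $3,264.49 | $316.83
8 | $316.83 | $189.00 | $505.83 | $0.00
Balance reaches $0.00 in quarter 8.

8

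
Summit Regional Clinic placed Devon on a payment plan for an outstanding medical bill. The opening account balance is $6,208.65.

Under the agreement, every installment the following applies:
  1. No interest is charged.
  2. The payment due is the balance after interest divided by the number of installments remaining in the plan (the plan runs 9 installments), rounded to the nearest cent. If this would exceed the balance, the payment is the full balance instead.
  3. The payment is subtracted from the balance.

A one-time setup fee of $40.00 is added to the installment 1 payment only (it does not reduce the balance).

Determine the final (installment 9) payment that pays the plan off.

Installment 1: $6,208.65 − $689.85 (+ $40.00 fee) → $5,518.80
Installment 2: $5,518.80 − $689.85 → $4,828.95
Installment 3: $4,828.95 − $689.85 → $4,139.10
Installment 4: $4,139.10 − $689.85 → $3,449.25
Installment 5: $3,449.25 − $689.85 → $2,759.40
Installment 6: $2,759.40 − $689.85 → $2,069.55
Installment 7: $2,069.55 − $689.85 → $1,379.70
Installment 8: $1,379.70 − $689.85 → $689.85
Installment 9: $689.85 − $689.85 → $0.00

$689.85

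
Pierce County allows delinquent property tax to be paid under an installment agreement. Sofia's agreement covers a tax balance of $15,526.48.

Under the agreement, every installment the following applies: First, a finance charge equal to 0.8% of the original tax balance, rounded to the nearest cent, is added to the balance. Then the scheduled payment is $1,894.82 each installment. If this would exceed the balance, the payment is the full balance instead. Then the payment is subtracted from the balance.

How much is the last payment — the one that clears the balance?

Installment 1: $15,526.48 +$124.21 interest = $15,650.69; pay $1,894.82 → $13,755.87
Installment 2: $13,755.87 +$124.21 interest = $13,880.08; pay $1,894.82 → $11,985.26
Installment 3: $11,985.26 +$124.21 interest = $12,109.47; pay $1,894.82 → $10,214.65
Installment 4: $10,214.65 +$124.21 interest = $10,338.86; pay $1,894.82 → $8,444.04
Installment 5: $8,444.04 +$124.21 interest = $8,568.25; pay $1,894.82 → $6,673.43
Installment 6: $6,673.43 +$124.21 interest = $6,797.64; pay $1,894.82 → $4,902.82
Installment 7: $4,902.82 +$124.21 interest = $5,027.03; pay $1,894.82 → $3,132.21
Installment 8: $3,132.21 +$124.21 interest = $3,256.42; pay $1,894.82 → $1,361.60
Installment 9: $1,361.60 +$124.21 interest = $1,485.81; pay $1,485.81 → $0.00

$1,485.81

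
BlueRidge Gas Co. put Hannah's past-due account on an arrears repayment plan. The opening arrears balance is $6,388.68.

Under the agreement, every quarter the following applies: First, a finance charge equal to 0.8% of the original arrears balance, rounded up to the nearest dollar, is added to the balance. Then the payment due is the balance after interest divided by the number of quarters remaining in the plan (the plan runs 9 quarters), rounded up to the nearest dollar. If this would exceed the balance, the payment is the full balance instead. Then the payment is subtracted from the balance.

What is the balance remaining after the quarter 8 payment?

$803.68

Quarter 1: $6,388.68 +$52.00 interest = $6,440.68; pay $716.00 → $5,724.68
Quarter 2: $5,724.68 +$52.00 interest = $5,776.68; pay $723.00 → $5,053.68
Quarter 3: $5,053.68 +$52.00 interest = $5,105.68; pay $730.00 → $4,375.68
Quarter 4: $4,375.68 +$52.00 interest = $4,427.68; pay $738.00 → $3,689.68
Quarter 5: $3,689.68 +$52.00 interest = $3,741.68; pay $749.00 → $2,992.68
Quarter 6: $2,992.68 +$52.00 interest = $3,044.68; pay $762.00 → $2,282.68
Quarter 7: $2,282.68 +$52.00 interest = $2,334.68; pay $779.00 → $1,555.68
Quarter 8: $1,555.68 +$52.00 interest = $1,607.68; pay $804.00 → $803.68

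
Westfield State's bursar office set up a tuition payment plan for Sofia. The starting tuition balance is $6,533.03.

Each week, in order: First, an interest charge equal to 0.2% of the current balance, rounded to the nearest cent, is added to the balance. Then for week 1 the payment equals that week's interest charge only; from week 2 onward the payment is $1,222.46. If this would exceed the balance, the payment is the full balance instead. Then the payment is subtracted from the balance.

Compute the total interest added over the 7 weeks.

$55.09

Week 1: $6,533.03 +$13.07 interest = $6,546.10; pay $13.07 → $6,533.03
Week 2: $6,533.03 +$13.07 interest = $6,546.10; pay $1,222.46 → $5,323.64
Week 3: $5,323.64 +$10.65 interest = $5,334.29; pay $1,222.46 → $4,111.83
Week 4: $4,111.83 +$8.22 interest = $4,120.05; pay $1,222.46 → $2,897.59
Week 5: $2,897.59 +$5.80 interest = $2,903.39; pay $1,222.46 → $1,680.93
Week 6: $1,680.93 +$3.36 interest = $1,684.29; pay $1,222.46 → $461.83
Week 7: $461.83 +$0.92 interest = $462.75; pay $462.75 → $0.00
Total interest: $13.07 + $13.07 + $10.65 + $8.22 + $5.80 + $3.36 + $0.92 = $55.09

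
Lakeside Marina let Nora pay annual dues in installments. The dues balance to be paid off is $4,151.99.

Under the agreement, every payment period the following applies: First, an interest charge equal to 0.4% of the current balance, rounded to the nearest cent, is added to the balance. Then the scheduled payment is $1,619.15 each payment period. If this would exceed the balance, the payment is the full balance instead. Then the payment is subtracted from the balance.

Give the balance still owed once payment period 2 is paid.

$940.50

Payment period 1: opening $4,151.99; interest $16.61 → $4,168.60; payment $1,619.15; balance $2,549.45
Payment period 2: opening $2,549.45; interest $10.20 → $2,559.65; payment $1,619.15; balance $940.50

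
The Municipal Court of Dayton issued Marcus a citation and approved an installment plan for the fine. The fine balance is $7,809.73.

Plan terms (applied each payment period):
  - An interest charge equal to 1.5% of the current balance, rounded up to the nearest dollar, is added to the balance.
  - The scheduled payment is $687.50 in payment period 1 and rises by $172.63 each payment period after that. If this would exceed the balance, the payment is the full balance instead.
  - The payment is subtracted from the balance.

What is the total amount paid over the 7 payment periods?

$8,357.73

# | Opening | Interest | Payment | End bal
1 | $7,809.73 | $118.00 | $687.50 | $7,240.23
2 | $7,240.23 | $109.00 | $860.13 | $6,489.10
3 | $6,489.10 | $98.00 | $1,032.76 | $5,554.34
4 | $5,554.34 | $84.00 | $1,205.39 | $4,432.95
5 | $4,432.95 | $67.00 | $1,378.02 | $3,121.93
6 | $3,121.93 | $47.00 | $1,550.65 | $1,618.28
7 | $1,618.28 | $25.00 | $1,643.28 | $0.00
Total paid: $8,357.73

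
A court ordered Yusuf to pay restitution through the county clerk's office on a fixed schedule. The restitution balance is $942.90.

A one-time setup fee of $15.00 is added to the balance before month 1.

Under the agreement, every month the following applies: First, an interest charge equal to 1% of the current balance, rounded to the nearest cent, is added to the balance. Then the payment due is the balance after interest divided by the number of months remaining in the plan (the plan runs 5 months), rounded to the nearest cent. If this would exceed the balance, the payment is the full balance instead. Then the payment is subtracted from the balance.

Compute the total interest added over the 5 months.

$29.12

# | Opening | Interest | Payment | End bal
1 | $957.90 | $9.58 | $193.50 | $773.98
2 | $773.98 | $7.74 | $195.43 | $586.29
3 | $586.29 | $5.86 | $197.38 | $394.77
4 | $394.77 | $3.95 | $199.36 | $199.36
5 | $199.36 | $1.99 | $201.35 | $0.00
Total interest: $9.58 + $7.74 + $5.86 + $3.95 + $1.99 = $29.12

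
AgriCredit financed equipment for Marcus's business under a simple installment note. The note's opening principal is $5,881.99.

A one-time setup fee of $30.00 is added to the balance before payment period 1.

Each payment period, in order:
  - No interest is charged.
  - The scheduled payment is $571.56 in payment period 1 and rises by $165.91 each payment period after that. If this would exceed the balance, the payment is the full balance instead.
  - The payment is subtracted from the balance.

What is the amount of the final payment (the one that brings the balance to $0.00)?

$1,395.09

Payment period 1: opening $5,911.99; payment $571.56; balance $5,340.43
Payment period 2: opening $5,340.43; payment $737.47; balance $4,602.96
Payment period 3: opening $4,602.96; payment $903.38; balance $3,699.58
Payment period 4: opening $3,699.58; payment $1,069.29; balance $2,630.29
Payment period 5: opening $2,630.29; payment $1,235.20; balance $1,395.09
Payment period 6: opening $1,395.09; payment $1,395.09; balance $0.00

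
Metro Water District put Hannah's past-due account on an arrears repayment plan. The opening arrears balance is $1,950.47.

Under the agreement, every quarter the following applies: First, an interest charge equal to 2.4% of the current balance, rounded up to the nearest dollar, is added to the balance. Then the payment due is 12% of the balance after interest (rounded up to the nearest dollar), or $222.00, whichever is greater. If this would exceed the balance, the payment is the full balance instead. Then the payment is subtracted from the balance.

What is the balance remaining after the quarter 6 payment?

# | Opening | Interest | Payment | End bal
1 | $1,950.47 | $47.00 | $240.00 | $1,757.47
2 | $1,757.47 | $43.00 | $222.00 | $1,578.47
3 | $1,578.47 | $38.00 | $222.00 | $1,394.47
4 | $1,394.47 | $34.00 | $222.00 | $1,206.47
5 | $1,206.47 | $29.00 | $222.00 | $1,013.47
6 | $1,013.47 | $25.00 | $222.00 | $816.47

$816.47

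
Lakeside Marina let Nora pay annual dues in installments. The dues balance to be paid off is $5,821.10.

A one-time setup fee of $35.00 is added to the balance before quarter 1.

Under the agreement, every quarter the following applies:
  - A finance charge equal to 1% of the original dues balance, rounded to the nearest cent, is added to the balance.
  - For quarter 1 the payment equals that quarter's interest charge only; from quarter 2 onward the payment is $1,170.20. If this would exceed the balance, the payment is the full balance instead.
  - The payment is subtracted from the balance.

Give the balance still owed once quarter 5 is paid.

$1,408.14

Quarter 1: opening $5,856.10; interest $58.21 → $5,914.31; payment $58.21; balance $5,856.10
Quarter 2: opening $5,856.10; interest $58.21 → $5,914.31; payment $1,170.20; balance $4,744.11
Quarter 3: opening $4,744.11; interest $58.21 → $4,802.32; payment $1,170.20; balance $3,632.12
Quarter 4: opening $3,632.12; interest $58.21 → $3,690.33; payment $1,170.20; balance $2,520.13
Quarter 5: opening $2,520.13; interest $58.21 → $2,578.34; payment $1,170.20; balance $1,408.14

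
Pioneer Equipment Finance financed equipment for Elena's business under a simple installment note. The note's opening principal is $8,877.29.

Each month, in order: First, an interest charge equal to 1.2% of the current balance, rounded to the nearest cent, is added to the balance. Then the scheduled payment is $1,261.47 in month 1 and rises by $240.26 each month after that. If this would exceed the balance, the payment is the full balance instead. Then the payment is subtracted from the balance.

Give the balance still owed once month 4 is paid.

Month 1: $8,877.29 +$106.53 interest = $8,983.82; pay $1,261.47 → $7,722.35
Month 2: $7,722.35 +$92.67 interest = $7,815.02; pay $1,501.73 → $6,313.29
Month 3: $6,313.29 +$75.76 interest = $6,389.05; pay $1,741.99 → $4,647.06
Month 4: $4,647.06 +$55.76 interest = $4,702.82; pay $1,982.25 → $2,720.57

$2,720.57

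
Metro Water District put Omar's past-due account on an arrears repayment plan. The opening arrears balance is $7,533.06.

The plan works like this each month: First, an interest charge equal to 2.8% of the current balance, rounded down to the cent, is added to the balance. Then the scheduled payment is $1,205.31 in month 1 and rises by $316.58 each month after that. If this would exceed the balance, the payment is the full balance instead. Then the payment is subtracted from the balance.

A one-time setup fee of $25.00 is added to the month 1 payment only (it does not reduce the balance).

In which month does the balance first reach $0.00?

Month 1: opening $7,533.06; interest $210.92 → $7,743.98; payment $1,205.31 (+ $25.00 fee); balance $6,538.67
Month 2: opening $6,538.67; interest $183.08 → $6,721.75; payment $1,521.89; balance $5,199.86
Month 3: opening $5,199.86; interest $145.59 → $5,345.45; payment $1,838.47; balance $3,506.98
Month 4: opening $3,506.98; interest $98.19 → $3,605.17; payment $2,155.05; balance $1,450.12
Month 5: opening $1,450.12; interest $40.60 → $1,490.72; payment $1,490.72; balance $0.00
Balance reaches $0.00 in month 5.

5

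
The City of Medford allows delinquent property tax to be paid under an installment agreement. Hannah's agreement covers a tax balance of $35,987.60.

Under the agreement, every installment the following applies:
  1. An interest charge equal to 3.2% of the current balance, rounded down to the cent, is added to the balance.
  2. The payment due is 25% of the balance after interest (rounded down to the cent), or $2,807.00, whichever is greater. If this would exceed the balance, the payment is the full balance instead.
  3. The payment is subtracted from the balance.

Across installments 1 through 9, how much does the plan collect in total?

Installment 1: $35,987.60 +$1,151.60 interest = $37,139.20; pay $9,284.80 → $27,854.40
Installment 2: $27,854.40 +$891.34 interest = $28,745.74; pay $7,186.43 → $21,559.31
Installment 3: $21,559.31 +$689.89 interest = $22,249.20; pay $5,562.30 → $16,686.90
Installment 4: $16,686.90 +$533.98 interest = $17,220.88; pay $4,305.22 → $12,915.66
Installment 5: $12,915.66 +$413.30 interest = $13,328.96; pay $3,332.24 → $9,996.72
Installment 6: $9,996.72 +$319.89 interest = $10,316.61; pay $2,807.00 → $7,509.61
Installment 7: $7,509.61 +$240.30 interest = $7,749.91; pay $2,807.00 → $4,942.91
Installment 8: $4,942.91 +$158.17 interest = $5,101.08; pay $2,807.00 → $2,294.08
Installment 9: $2,294.08 +$73.41 interest = $2,367.49; pay $2,367.49 → $0.00
Total paid: $40,459.48

$40,459.48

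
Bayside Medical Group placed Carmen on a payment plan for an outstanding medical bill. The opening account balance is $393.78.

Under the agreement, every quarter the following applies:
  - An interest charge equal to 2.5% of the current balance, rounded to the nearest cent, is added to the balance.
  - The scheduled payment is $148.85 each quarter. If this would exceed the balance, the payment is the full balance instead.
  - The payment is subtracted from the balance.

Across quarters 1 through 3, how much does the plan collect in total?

$412.80

Quarter 1: $393.78 +$9.84 interest = $403.62; pay $148.85 → $254.77
Quarter 2: $254.77 +$6.37 interest = $261.14; pay $148.85 → $112.29
Quarter 3: $112.29 +$2.81 interest = $115.10; pay $115.10 → $0.00
Total paid: $412.80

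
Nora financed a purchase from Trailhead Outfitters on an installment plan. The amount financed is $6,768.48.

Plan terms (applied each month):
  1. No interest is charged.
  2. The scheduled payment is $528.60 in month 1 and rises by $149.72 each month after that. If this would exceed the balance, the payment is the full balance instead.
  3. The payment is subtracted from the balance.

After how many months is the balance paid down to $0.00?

Month 1: opening $6,768.48; payment $528.60; balance $6,239.88
Month 2: opening $6,239.88; payment $678.32; balance $5,561.56
Month 3: opening $5,561.56; payment $828.04; balance $4,733.52
Month 4: opening $4,733.52; payment $977.76; balance $3,755.76
Month 5: opening $3,755.76; payment $1,127.48; balance $2,628.28
Month 6: opening $2,628.28; payment $1,277.20; balance $1,351.08
Month 7: opening $1,351.08; payment $1,351.08; balance $0.00
Balance reaches $0.00 in month 7.

7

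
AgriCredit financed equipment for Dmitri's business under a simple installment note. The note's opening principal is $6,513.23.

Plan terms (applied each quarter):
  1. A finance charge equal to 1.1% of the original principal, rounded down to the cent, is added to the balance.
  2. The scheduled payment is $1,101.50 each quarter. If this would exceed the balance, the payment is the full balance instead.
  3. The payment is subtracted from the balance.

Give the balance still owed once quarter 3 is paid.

Quarter 1: opening $6,513.23; interest $71.64 → $6,584.87; payment $1,101.50; balance $5,483.37
Quarter 2: opening $5,483.37; interest $71.64 → $5,555.01; payment $1,101.50; balance $4,453.51
Quarter 3: opening $4,453.51; interest $71.64 → $4,525.15; payment $1,101.50; balance $3,423.65

$3,423.65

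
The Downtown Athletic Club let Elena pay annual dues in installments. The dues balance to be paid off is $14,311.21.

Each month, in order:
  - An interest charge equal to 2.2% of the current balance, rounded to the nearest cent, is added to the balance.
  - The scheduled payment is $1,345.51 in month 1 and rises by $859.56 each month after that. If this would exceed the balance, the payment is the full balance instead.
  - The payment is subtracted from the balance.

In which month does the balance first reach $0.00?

Month 1: opening $14,311.21; interest $314.85 → $14,626.06; payment $1,345.51; balance $13,280.55
Month 2: opening $13,280.55; interest $292.17 → $13,572.72; payment $2,205.07; balance $11,367.65
Month 3: opening $11,367.65; interest $250.09 → $11,617.74; payment $3,064.63; balance $8,553.11
Month 4: opening $8,553.11; interest $188.17 → $8,741.28; payment $3,924.19; balance $4,817.09
Month 5: opening $4,817.09; interest $105.98 → $4,923.07; payment $4,783.75; balance $139.32
Month 6: opening $139.32; interest $3.07 → $142.39; payment $142.39; balance $0.00
Balance reaches $0.00 in month 6.

6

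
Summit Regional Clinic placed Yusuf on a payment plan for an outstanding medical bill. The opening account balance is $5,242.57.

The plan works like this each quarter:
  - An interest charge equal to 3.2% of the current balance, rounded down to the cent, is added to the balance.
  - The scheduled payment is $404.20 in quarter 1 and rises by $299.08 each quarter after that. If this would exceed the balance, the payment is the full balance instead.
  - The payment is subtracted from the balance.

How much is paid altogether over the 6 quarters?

$5,934.60

Quarter 1: opening $5,242.57; interest $167.76 → $5,410.33; payment $404.20; balance $5,006.13
Quarter 2: opening $5,006.13; interest $160.19 → $5,166.32; payment $703.28; balance $4,463.04
Quarter 3: opening $4,463.04; interest $142.81 → $4,605.85; payment $1,002.36; balance $3,603.49
Quarter 4: opening $3,603.49; interest $115.31 → $3,718.80; payment $1,301.44; balance $2,417.36
Quarter 5: opening $2,417.36; interest $77.35 → $2,494.71; payment $1,600.52; balance $894.19
Quarter 6: opening $894.19; interest $28.61 → $922.80; payment $922.80; balance $0.00
Total paid: $5,934.60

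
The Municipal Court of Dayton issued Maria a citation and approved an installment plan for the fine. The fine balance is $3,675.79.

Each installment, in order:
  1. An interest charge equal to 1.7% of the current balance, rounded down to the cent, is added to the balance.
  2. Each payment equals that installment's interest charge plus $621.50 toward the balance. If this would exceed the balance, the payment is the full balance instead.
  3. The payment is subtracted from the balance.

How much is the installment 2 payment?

Installment 1: $3,675.79 +$62.48 interest = $3,738.27; pay $683.98 → $3,054.29
Installment 2: $3,054.29 +$51.92 interest = $3,106.21; pay $673.42 → $2,432.79

$673.42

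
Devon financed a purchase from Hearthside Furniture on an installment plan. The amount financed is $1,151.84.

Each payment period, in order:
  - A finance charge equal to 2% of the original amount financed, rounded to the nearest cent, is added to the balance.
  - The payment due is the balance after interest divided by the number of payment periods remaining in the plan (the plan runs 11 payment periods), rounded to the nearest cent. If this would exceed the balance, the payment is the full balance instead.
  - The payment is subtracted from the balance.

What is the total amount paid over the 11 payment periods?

$1,405.28

# | Opening | Interest | Payment | End bal
1 | $1,151.84 | $23.04 | $106.81 | $1,068.07
2 | $1,068.07 | $23.04 | $109.11 | $982.00
3 | $982.00 | $23.04 | $111.67 | $893.37
4 | $893.37 | $23.04 | $114.55 | $801.86
5 | $801.86 | $23.04 | $117.84 | $707.06
6 | $707.06 | $23.04 | $121.68 | $608.42
7 | $608.42 | $23.04 | $126.29 | $505.17
8 | $505.17 | $23.04 | $132.05 | $396.16
9 | $396.16 | $23.04 | $139.73 | $279.47
10 | $279.47 | $23.04 | $151.26 | $151.25
11 | $151.25 | $23.04 | $174.29 | $0.00
Total paid: $1,405.28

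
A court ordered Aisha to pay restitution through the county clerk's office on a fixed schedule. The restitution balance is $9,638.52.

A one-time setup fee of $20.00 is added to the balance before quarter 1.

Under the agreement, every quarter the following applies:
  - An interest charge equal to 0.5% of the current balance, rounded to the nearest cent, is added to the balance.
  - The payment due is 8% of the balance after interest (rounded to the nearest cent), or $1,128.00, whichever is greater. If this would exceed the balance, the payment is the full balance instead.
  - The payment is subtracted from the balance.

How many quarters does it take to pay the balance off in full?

Quarter 1: $9,658.52 +$48.29 interest = $9,706.81; pay $1,128.00 → $8,578.81
Quarter 2: $8,578.81 +$42.89 interest = $8,621.70; pay $1,128.00 → $7,493.70
Quarter 3: $7,493.70 +$37.47 interest = $7,531.17; pay $1,128.00 → $6,403.17
Quarter 4: $6,403.17 +$32.02 interest = $6,435.19; pay $1,128.00 → $5,307.19
Quarter 5: $5,307.19 +$26.54 interest = $5,333.73; pay $1,128.00 → $4,205.73
Quarter 6: $4,205.73 +$21.03 interest = $4,226.76; pay $1,128.00 → $3,098.76
Quarter 7: $3,098.76 +$15.49 interest = $3,114.25; pay $1,128.00 → $1,986.25
Quarter 8: $1,986.25 +$9.93 interest = $1,996.18; pay $1,128.00 → $868.18
Quarter 9: $868.18 +$4.34 interest = $872.52; pay $872.52 → $0.00
Balance reaches $0.00 in quarter 9.

9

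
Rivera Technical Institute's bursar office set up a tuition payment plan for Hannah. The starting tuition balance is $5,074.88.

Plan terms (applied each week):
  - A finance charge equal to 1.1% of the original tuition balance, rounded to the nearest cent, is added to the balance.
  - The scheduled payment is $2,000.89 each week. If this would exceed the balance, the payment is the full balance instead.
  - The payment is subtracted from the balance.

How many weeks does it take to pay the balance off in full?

# | Opening | Interest | Payment | End bal
1 | $5,074.88 | $55.82 | $2,000.89 | $3,129.81
2 | $3,129.81 | $55.82 | $2,000.89 | $1,184.74
3 | $1,184.74 | $55.82 | $1,240.56 | $0.00
Balance reaches $0.00 in week 3.

3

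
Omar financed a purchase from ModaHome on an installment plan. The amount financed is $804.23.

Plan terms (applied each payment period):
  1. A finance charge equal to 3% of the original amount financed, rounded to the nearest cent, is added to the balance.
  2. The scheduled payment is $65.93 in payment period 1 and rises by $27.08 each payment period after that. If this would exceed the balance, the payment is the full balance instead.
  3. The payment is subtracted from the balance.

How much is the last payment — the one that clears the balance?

$171.36

Payment period 1: opening $804.23; interest $24.13 → $828.36; payment $65.93; balance $762.43
Payment period 2: opening $762.43; interest $24.13 → $786.56; payment $93.01; balance $693.55
Payment period 3: opening $693.55; interest $24.13 → $717.68; payment $120.09; balance $597.59
Payment period 4: opening $597.59; interest $24.13 → $621.72; payment $147.17; balance $474.55
Payment period 5: opening $474.55; interest $24.13 → $498.68; payment $174.25; balance $324.43
Payment period 6: opening $324.43; interest $24.13 → $348.56; payment $201.33; balance $147.23
Payment period 7: opening $147.23; interest $24.13 → $171.36; payment $171.36; balance $0.00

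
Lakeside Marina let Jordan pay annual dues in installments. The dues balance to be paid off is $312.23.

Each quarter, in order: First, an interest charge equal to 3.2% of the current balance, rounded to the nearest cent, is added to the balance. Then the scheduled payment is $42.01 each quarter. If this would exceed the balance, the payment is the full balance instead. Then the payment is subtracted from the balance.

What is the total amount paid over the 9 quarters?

# | Opening | Interest | Payment | End bal
1 | $312.23 | $9.99 | $42.01 | $280.21
2 | $280.21 | $8.97 | $42.01 | $247.17
3 | $247.17 | $7.91 | $42.01 | $213.07
4 | $213.07 | $6.82 | $42.01 | $177.88
5 | $177.88 | $5.69 | $42.01 | $141.56
6 | $141.56 | $4.53 | $42.01 | $104.08
7 | $104.08 | $3.33 | $42.01 | $65.40
8 | $65.40 | $2.09 | $42.01 | $25.48
9 | $25.48 | $0.82 | $26.30 | $0.00
Total paid: $362.38

$362.38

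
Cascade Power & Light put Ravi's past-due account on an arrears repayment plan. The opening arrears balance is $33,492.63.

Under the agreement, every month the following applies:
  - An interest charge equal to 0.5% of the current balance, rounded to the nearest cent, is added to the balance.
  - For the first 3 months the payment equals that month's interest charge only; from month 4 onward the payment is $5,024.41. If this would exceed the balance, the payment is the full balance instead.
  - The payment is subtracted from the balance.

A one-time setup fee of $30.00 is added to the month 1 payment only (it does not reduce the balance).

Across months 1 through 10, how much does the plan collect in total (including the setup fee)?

Month 1: $33,492.63 +$167.46 interest = $33,660.09; pay $167.46 (+ $30.00 fee) → $33,492.63
Month 2: $33,492.63 +$167.46 interest = $33,660.09; pay $167.46 → $33,492.63
Month 3: $33,492.63 +$167.46 interest = $33,660.09; pay $167.46 → $33,492.63
Month 4: $33,492.63 +$167.46 interest = $33,660.09; pay $5,024.41 → $28,635.68
Month 5: $28,635.68 +$143.18 interest = $28,778.86; pay $5,024.41 → $23,754.45
Month 6: $23,754.45 +$118.77 interest = $23,873.22; pay $5,024.41 → $18,848.81
Month 7: $18,848.81 +$94.24 interest = $18,943.05; pay $5,024.41 → $13,918.64
Month 8: $13,918.64 +$69.59 interest = $13,988.23; pay $5,024.41 → $8,963.82
Month 9: $8,963.82 +$44.82 interest = $9,008.64; pay $5,024.41 → $3,984.23
Month 10: $3,984.23 +$19.92 interest = $4,004.15; pay $4,004.15 → $0.00
Total paid: $34,682.99

$34,682.99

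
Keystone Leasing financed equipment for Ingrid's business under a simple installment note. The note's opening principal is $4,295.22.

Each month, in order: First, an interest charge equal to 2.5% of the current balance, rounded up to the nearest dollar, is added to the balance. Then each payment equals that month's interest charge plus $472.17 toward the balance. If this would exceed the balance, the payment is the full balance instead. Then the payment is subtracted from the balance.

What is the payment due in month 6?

Month 1: opening $4,295.22; interest $108.00 → $4,403.22; payment $580.17; balance $3,823.05
Month 2: opening $3,823.05; interest $96.00 → $3,919.05; payment $568.17; balance $3,350.88
Month 3: opening $3,350.88; interest $84.00 → $3,434.88; payment $556.17; balance $2,878.71
Month 4: opening $2,878.71; interest $72.00 → $2,950.71; payment $544.17; balance $2,406.54
Month 5: opening $2,406.54; interest $61.00 → $2,467.54; payment $533.17; balance $1,934.37
Month 6: opening $1,934.37; interest $49.00 → $1,983.37; payment $521.17; balance $1,462.20

$521.17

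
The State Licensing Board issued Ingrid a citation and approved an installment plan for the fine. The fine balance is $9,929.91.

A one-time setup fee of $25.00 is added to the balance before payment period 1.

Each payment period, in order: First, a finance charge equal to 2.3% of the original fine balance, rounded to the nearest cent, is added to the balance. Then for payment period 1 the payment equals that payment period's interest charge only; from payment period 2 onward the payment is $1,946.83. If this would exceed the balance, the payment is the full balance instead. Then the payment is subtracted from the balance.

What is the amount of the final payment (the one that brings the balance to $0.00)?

$1,591.10

Payment period 1: opening $9,954.91; interest $228.39 → $10,183.30; payment $228.39; balance $9,954.91
Payment period 2: opening $9,954.91; interest $228.39 → $10,183.30; payment $1,946.83; balance $8,236.47
Payment period 3: opening $8,236.47; interest $228.39 → $8,464.86; payment $1,946.83; balance $6,518.03
Payment period 4: opening $6,518.03; interest $228.39 → $6,746.42; payment $1,946.83; balance $4,799.59
Payment period 5: opening $4,799.59; interest $228.39 → $5,027.98; payment $1,946.83; balance $3,081.15
Payment period 6: opening $3,081.15; interest $228.39 → $3,309.54; payment $1,946.83; balance $1,362.71
Payment period 7: opening $1,362.71; interest $228.39 → $1,591.10; payment $1,591.10; balance $0.00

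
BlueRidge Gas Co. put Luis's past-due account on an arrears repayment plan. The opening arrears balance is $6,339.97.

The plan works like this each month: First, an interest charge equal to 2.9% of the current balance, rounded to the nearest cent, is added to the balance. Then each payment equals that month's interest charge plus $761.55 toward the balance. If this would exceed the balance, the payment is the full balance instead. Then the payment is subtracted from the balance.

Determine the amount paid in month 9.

$254.75

Month 1: opening $6,339.97; interest $183.86 → $6,523.83; payment $945.41; balance $5,578.42
Month 2: opening $5,578.42; interest $161.77 → $5,740.19; payment $923.32; balance $4,816.87
Month 3: opening $4,816.87; interest $139.69 → $4,956.56; payment $901.24; balance $4,055.32
Month 4: opening $4,055.32; interest $117.60 → $4,172.92; payment $879.15; balance $3,293.77
Month 5: opening $3,293.77; interest $95.52 → $3,389.29; payment $857.07; balance $2,532.22
Month 6: opening $2,532.22; interest $73.43 → $2,605.65; payment $834.98; balance $1,770.67
Month 7: opening $1,770.67; interest $51.35 → $1,822.02; payment $812.90; balance $1,009.12
Month 8: opening $1,009.12; interest $29.26 → $1,038.38; payment $790.81; balance $247.57
Month 9: opening $247.57; interest $7.18 → $254.75; payment $254.75; balance $0.00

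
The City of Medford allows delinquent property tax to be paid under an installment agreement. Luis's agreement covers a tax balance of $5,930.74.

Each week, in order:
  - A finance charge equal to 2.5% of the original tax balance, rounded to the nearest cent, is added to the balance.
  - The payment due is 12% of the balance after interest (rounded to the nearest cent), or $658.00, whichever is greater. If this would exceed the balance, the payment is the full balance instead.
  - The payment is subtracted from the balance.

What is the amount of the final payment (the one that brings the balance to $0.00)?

$398.76

Week 1: opening $5,930.74; interest $148.27 → $6,079.01; payment $729.48; balance $5,349.53
Week 2: opening $5,349.53; interest $148.27 → $5,497.80; payment $659.74; balance $4,838.06
Week 3: opening $4,838.06; interest $148.27 → $4,986.33; payment $658.00; balance $4,328.33
Week 4: opening $4,328.33; interest $148.27 → $4,476.60; payment $658.00; balance $3,818.60
Week 5: opening $3,818.60; interest $148.27 → $3,966.87; payment $658.00; balance $3,308.87
Week 6: opening $3,308.87; interest $148.27 → $3,457.14; payment $658.00; balance $2,799.14
Week 7: opening $2,799.14; interest $148.27 → $2,947.41; payment $658.00; balance $2,289.41
Week 8: opening $2,289.41; interest $148.27 → $2,437.68; payment $658.00; balance $1,779.68
Week 9: opening $1,779.68; interest $148.27 → $1,927.95; payment $658.00; balance $1,269.95
Week 10: opening $1,269.95; interest $148.27 → $1,418.22; payment $658.00; balance $760.22
Week 11: opening $760.22; interest $148.27 → $908.49; payment $658.00; balance $250.49
Week 12: opening $250.49; interest $148.27 → $398.76; payment $398.76; balance $0.00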